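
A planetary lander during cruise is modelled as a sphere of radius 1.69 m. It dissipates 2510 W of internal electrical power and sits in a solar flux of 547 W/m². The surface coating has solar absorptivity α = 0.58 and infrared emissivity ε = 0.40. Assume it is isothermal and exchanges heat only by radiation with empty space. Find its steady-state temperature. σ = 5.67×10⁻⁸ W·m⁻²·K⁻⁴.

T ≈ 285 K

At steady state, absorbed solar power + internal power = radiated power.
Absorbed: α·S·A_cross = 0.58·547·8.973 = 2847 W (cross-section πr²).
Total input = 2847 + 2510 = 5357 W.
Radiated: εσ·A_surf·T⁴ with A_surf = 4πr² = 35.89 m².
T⁴ = 5357/(0.40·5.67×10⁻⁸·35.89) = 6.581×10⁹ K⁴.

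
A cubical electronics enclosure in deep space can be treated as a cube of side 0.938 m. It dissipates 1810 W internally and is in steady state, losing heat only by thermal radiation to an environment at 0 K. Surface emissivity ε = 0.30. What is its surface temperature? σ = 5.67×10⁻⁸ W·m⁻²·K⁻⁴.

Steady state: internal power = radiated power, P = εσA T⁴.
Radiating area A = 6L² = 5.279 m².
T⁴ = P/(εσA) = 1810/(0.30·5.67×10⁻⁸·5.279) = 2.016×10¹⁰ K⁴.
T = (2.016×10¹⁰)^(1/4).

T ≈ 377 K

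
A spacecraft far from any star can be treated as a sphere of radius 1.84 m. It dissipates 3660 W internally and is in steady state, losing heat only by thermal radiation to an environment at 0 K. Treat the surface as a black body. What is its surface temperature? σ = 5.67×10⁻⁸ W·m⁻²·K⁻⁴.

T ≈ 197 K

Steady state: internal power = radiated power, P = εσA T⁴.
Radiating area A = 4πr² = 42.54 m².
T⁴ = P/(εσA) = 3660/(1.0·5.67×10⁻⁸·42.54) = 1.517×10⁹ K⁴.
T = (1.517×10⁹)^(1/4).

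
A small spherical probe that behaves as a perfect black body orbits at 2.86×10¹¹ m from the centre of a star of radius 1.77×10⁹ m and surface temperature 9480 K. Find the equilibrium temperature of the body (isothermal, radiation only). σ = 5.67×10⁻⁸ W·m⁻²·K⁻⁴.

T ≈ 527 K

The star's surface emits σT_*⁴; at distance d the flux is S = σT_*⁴(R_*/d)².
S = 5.67×10⁻⁸·(9480)⁴·(1.77×10⁹/2.86×10¹¹)² = 17540 W/m².
For an isothermal sphere T⁴ = (1−a)S/(4σ) = 7.734×10¹⁰ K⁴.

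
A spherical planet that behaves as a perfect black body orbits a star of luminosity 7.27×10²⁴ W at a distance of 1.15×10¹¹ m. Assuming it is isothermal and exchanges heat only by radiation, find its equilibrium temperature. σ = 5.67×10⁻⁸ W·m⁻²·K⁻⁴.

T ≈ 118 K

First find the stellar flux at distance d: S = L/(4πd²) = 7.27×10²⁴/(4π·(1.15×10¹¹)²) = 43.75 W/m².
For an isothermal sphere, absorbed (1−a)S·πr² = emitted σ·4πr²·T⁴, so T⁴ = (1−a)S/(4σ).
T⁴ = 1.00·43.75/(4·5.67×10⁻⁸) = 1.929×10⁸ K⁴.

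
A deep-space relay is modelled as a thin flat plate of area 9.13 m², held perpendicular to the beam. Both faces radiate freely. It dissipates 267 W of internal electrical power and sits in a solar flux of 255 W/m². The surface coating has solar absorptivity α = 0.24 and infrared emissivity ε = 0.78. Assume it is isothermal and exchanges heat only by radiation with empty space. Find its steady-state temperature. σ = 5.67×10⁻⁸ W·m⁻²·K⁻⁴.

At steady state, absorbed solar power + internal power = radiated power.
Absorbed: α·S·A_cross = 0.24·255·9.130 = 558.8 W (cross-section A).
Total input = 558.8 + 267 = 825.8 W.
Radiated: εσ·A_surf·T⁴ with A_surf = 2A = 18.26 m².
T⁴ = 825.8/(0.78·5.67×10⁻⁸·18.26) = 1.023×10⁹ K⁴.

T ≈ 179 K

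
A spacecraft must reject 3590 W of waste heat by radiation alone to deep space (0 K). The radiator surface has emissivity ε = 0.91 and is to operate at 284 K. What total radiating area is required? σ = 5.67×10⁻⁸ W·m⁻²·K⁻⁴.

P = εσA T⁴ ⇒ A = P/(εσT⁴).
T⁴ = 6.505×10⁹ K⁴.
A = 3590/(0.91 × 5.67×10⁻⁸ × 6.505×10⁹).

A ≈ 10.7 m²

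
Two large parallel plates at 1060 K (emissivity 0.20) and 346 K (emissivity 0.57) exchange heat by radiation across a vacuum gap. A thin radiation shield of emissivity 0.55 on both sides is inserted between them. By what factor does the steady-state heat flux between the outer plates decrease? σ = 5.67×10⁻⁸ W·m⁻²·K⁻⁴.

Without shield: q₀ = σΔ(T⁴)/(1/ε₁+1/ε₂−1) with denominator 5.754.
With shield the two gaps are in series; the resistances add: (1/ε₁+1/ε_s−1)+(1/ε_s+1/ε₂−1) = 5.818+2.573 = 8.391.
Heat-flux ratio q₀/q = 8.391/5.754.

factor ≈ 1.46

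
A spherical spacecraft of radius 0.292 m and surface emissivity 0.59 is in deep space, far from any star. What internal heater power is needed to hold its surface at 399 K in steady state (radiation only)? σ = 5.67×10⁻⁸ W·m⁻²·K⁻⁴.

P ≈ 908 W

P = εσ·4πr²·T⁴.
4πr² = 1.071 m²; T⁴ = 2.534×10¹⁰ K⁴.
P = 0.59·5.67×10⁻⁸·1.071·2.534×10¹⁰.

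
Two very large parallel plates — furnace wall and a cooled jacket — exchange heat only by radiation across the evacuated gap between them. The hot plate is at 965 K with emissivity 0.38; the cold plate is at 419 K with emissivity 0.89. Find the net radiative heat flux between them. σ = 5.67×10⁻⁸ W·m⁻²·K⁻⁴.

q ≈ 17200 W/m²

For two infinite grey parallel plates, q = σ(T₁⁴ − T₂⁴)/(1/ε₁ + 1/ε₂ − 1).
T₁⁴ − T₂⁴ = 8.672×10¹¹ − 3.082×10¹⁰ = 8.364×10¹¹ K⁴.
1/ε₁ + 1/ε₂ − 1 = 2.632 + 1.124 − 1 = 2.755.
q = 5.67×10⁻⁸ × 8.364×10¹¹ / 2.755.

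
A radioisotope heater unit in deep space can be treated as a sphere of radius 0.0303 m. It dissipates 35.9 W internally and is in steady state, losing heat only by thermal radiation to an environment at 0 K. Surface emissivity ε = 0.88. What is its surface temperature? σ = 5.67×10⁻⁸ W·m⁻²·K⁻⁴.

T ≈ 500 K

Steady state: internal power = radiated power, P = εσA T⁴.
Radiating area A = 4πr² = 0.01154 m².
T⁴ = P/(εσA) = 35.9/(0.88·5.67×10⁻⁸·0.01154) = 6.236×10¹⁰ K⁴.
T = (6.236×10¹⁰)^(1/4).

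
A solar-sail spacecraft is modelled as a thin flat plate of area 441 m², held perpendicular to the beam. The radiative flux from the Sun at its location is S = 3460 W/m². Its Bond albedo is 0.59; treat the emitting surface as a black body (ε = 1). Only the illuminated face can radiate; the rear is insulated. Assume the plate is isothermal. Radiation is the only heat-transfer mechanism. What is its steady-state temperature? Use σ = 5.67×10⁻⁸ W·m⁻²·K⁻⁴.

T ≈ 398 K

At equilibrium, absorbed power = emitted power.
Absorbing cross-section = A = 441.0 m²; emitting surface = A = 441.0 m² (ratio 1).
(1−a)S·A_cross = εσ·A_surf·T⁴  ⇒  T⁴ = (1−a)S/(1σ).
T⁴ = 0.410·3460/(1·5.67×10⁻⁸) = 2.502×10¹⁰ K⁴.
T = (2.502×10¹⁰)^(1/4).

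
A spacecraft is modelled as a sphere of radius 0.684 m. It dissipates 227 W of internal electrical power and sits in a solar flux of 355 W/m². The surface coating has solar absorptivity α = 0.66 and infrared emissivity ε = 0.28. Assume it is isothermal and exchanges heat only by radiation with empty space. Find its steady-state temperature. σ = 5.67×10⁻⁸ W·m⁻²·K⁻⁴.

T ≈ 280 K

At steady state, absorbed solar power + internal power = radiated power.
Absorbed: α·S·A_cross = 0.66·355·1.470 = 344.4 W (cross-section πr²).
Total input = 344.4 + 227 = 571.4 W.
Radiated: εσ·A_surf·T⁴ with A_surf = 4πr² = 5.879 m².
T⁴ = 571.4/(0.28·5.67×10⁻⁸·5.879) = 6.122×10⁹ K⁴.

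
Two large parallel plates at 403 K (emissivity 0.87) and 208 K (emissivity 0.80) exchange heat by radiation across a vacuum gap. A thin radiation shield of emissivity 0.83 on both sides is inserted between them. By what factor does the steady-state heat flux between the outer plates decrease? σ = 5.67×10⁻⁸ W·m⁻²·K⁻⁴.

factor ≈ 2.01

Without shield: q₀ = σΔ(T⁴)/(1/ε₁+1/ε₂−1) with denominator 1.399.
With shield the two gaps are in series; the resistances add: (1/ε₁+1/ε_s−1)+(1/ε_s+1/ε₂−1) = 1.354+1.455 = 2.809.
Heat-flux ratio q₀/q = 2.809/1.399.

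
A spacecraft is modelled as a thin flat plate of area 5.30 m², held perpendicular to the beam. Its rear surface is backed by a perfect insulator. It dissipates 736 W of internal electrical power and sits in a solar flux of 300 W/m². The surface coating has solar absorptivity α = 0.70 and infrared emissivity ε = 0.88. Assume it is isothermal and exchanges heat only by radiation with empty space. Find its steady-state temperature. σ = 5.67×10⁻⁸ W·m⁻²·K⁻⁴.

T ≈ 289 K

At steady state, absorbed solar power + internal power = radiated power.
Absorbed: α·S·A_cross = 0.70·300·5.300 = 1113 W (cross-section A).
Total input = 1113 + 736 = 1849 W.
Radiated: εσ·A_surf·T⁴ with A_surf = A = 5.300 m².
T⁴ = 1849/(0.88·5.67×10⁻⁸·5.300) = 6.992×10⁹ K⁴.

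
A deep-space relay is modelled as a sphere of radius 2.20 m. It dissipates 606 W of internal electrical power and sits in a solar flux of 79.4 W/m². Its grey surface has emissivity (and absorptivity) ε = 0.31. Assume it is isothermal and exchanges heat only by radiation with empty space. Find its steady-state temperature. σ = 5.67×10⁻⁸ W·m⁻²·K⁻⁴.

T ≈ 174 K

At steady state, absorbed solar power + internal power = radiated power.
Absorbed: α·S·A_cross = 0.31·79.4·15.21 = 374.3 W (cross-section πr²).
Total input = 374.3 + 606 = 980.3 W.
Radiated: εσ·A_surf·T⁴ with A_surf = 4πr² = 60.82 m².
T⁴ = 980.3/(0.31·5.67×10⁻⁸·60.82) = 9.169×10⁸ K⁴.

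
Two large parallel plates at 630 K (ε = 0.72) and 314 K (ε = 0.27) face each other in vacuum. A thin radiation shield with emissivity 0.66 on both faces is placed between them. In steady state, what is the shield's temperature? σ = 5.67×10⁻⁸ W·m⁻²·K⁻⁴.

T_s ≈ 578 K

In steady state the net flux on the hot side equals that on the cold side.
σ(T₁⁴−T_s⁴)/D₁ = σ(T_s⁴−T₂⁴)/D₂, with D₁ = 1/ε₁+1/ε_s−1 = 1.904, D₂ = 1/ε_s+1/ε₂−1 = 4.219.
Solve for T_s⁴: T_s⁴ = (D₂·T₁⁴ + D₁·T₂⁴)/(D₁+D₂) = 1.116×10¹¹ K⁴.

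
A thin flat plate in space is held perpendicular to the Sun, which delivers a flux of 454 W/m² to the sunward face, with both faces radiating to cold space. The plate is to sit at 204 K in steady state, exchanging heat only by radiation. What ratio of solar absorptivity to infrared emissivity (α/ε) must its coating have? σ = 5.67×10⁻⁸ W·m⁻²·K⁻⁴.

α/ε ≈ 0.433

Balance: αS·A = εσ·2A·T⁴ ⇒ α/ε = 2σT⁴/S.
α/ε = 2·5.67×10⁻⁸·(204)⁴/454 = 2·5.67×10⁻⁸·1.732×10⁹/454.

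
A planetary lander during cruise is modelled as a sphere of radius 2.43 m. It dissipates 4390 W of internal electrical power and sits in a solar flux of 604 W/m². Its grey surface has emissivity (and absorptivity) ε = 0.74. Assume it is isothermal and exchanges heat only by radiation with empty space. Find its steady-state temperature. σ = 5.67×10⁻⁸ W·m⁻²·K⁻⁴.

At steady state, absorbed solar power + internal power = radiated power.
Absorbed: α·S·A_cross = 0.74·604·18.55 = 8291 W (cross-section πr²).
Total input = 8291 + 4390 = 12680 W.
Radiated: εσ·A_surf·T⁴ with A_surf = 4πr² = 74.20 m².
T⁴ = 12680/(0.74·5.67×10⁻⁸·74.20) = 4.073×10⁹ K⁴.

T ≈ 253 K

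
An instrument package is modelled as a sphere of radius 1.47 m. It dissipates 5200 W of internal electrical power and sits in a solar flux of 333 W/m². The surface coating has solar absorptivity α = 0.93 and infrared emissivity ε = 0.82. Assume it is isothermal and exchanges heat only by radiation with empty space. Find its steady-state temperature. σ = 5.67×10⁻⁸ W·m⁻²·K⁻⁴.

At steady state, absorbed solar power + internal power = radiated power.
Absorbed: α·S·A_cross = 0.93·333·6.789 = 2102 W (cross-section πr²).
Total input = 2102 + 5200 = 7302 W.
Radiated: εσ·A_surf·T⁴ with A_surf = 4πr² = 27.15 m².
T⁴ = 7302/(0.82·5.67×10⁻⁸·27.15) = 5.784×10⁹ K⁴.

T ≈ 276 K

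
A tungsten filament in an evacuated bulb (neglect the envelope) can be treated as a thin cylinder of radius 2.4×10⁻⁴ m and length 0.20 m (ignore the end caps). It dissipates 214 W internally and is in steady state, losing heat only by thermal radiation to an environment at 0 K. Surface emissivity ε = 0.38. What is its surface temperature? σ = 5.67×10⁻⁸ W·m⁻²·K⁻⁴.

Steady state: internal power = radiated power, P = εσA T⁴.
Radiating area A = 2πrL = 3.016×10⁻⁴ m².
T⁴ = P/(εσA) = 214/(0.38·5.67×10⁻⁸·3.016×10⁻⁴) = 3.293×10¹³ K⁴.
T = (3.293×10¹³)^(1/4).

T ≈ 2400 K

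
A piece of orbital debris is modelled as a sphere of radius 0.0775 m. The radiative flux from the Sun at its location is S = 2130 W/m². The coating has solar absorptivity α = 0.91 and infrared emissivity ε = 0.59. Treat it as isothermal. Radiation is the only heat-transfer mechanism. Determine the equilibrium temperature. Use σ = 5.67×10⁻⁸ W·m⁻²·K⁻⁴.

At equilibrium, absorbed power = emitted power.
Absorbing cross-section = πr² = 0.01887 m²; emitting surface = 4πr² = 0.07548 m² (ratio 4).
αS·A_cross = εσ·A_surf·T⁴  ⇒  T⁴ = αS/(ε·4σ).
T⁴ = 0.910·2130/(0.59·4·5.67×10⁻⁸) = 1.449×10¹⁰ K⁴.
T = (1.449×10¹⁰)^(1/4).

T ≈ 347 K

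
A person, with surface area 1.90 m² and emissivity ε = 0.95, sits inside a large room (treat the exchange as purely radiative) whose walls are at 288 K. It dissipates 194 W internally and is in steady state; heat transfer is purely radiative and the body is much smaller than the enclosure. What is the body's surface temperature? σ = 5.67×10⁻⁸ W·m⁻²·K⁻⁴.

For a small grey body in a large enclosure, net radiated power = εσA(T⁴ − T_w⁴).
Steady state: P = εσA(T⁴ − T_w⁴) with A = 1.90 m².
T⁴ = P/(εσA) + T_w⁴ = 194/(0.95·5.67×10⁻⁸·1.900) + (288)⁴
    = 1.896×10⁹ + 6.880×10⁹ = 8.775×10⁹ K⁴.

T ≈ 306 K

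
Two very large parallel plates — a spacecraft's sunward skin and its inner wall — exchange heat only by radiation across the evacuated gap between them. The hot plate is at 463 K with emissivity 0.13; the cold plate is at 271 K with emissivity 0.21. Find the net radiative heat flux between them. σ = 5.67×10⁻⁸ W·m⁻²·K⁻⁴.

For two infinite grey parallel plates, q = σ(T₁⁴ − T₂⁴)/(1/ε₁ + 1/ε₂ − 1).
T₁⁴ − T₂⁴ = 4.595×10¹⁰ − 5.394×10⁹ = 4.056×10¹⁰ K⁴.
1/ε₁ + 1/ε₂ − 1 = 7.692 + 4.762 − 1 = 11.45.
q = 5.67×10⁻⁸ × 4.056×10¹⁰ / 11.45.

q ≈ 201 W/m²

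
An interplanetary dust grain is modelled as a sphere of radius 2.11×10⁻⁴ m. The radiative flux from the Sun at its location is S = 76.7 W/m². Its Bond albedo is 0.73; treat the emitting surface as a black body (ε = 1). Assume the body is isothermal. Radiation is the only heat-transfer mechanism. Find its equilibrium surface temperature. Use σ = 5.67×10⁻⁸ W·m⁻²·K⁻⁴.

T ≈ 97.8 K

At equilibrium, absorbed power = emitted power.
Absorbing cross-section = πr² = 1.399×10⁻⁷ m²; emitting surface = 4πr² = 5.595×10⁻⁷ m² (ratio 4).
(1−a)S·A_cross = εσ·A_surf·T⁴  ⇒  T⁴ = (1−a)S/(4σ).
T⁴ = 0.270·76.7/(4·5.67×10⁻⁸) = 9.131×10⁷ K⁴.
T = (9.131×10⁷)^(1/4).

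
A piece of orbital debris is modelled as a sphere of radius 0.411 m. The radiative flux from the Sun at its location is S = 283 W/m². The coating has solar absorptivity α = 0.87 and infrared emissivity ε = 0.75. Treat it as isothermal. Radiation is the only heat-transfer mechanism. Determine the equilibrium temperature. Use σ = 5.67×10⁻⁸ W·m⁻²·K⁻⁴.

At equilibrium, absorbed power = emitted power.
Absorbing cross-section = πr² = 0.5307 m²; emitting surface = 4πr² = 2.123 m² (ratio 4).
αS·A_cross = εσ·A_surf·T⁴  ⇒  T⁴ = αS/(ε·4σ).
T⁴ = 0.870·283/(0.75·4·5.67×10⁻⁸) = 1.447×10⁹ K⁴.
T = (1.447×10⁹)^(1/4).

T ≈ 195 K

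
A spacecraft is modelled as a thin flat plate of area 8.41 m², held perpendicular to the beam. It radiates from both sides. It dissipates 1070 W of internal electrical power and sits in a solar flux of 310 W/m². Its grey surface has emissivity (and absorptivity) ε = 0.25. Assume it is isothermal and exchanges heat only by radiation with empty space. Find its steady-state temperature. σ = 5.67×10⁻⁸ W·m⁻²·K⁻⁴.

At steady state, absorbed solar power + internal power = radiated power.
Absorbed: α·S·A_cross = 0.25·310·8.410 = 651.8 W (cross-section A).
Total input = 651.8 + 1070 = 1722 W.
Radiated: εσ·A_surf·T⁴ with A_surf = 2A = 16.82 m².
T⁴ = 1722/(0.25·5.67×10⁻⁸·16.82) = 7.221×10⁹ K⁴.

T ≈ 292 K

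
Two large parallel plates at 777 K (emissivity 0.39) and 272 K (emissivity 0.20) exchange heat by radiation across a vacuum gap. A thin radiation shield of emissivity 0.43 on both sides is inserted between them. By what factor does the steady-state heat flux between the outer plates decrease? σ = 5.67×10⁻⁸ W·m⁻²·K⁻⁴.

factor ≈ 1.56

Without shield: q₀ = σΔ(T⁴)/(1/ε₁+1/ε₂−1) with denominator 6.564.
With shield the two gaps are in series; the resistances add: (1/ε₁+1/ε_s−1)+(1/ε_s+1/ε₂−1) = 3.890+6.326 = 10.22.
Heat-flux ratio q₀/q = 10.22/6.564.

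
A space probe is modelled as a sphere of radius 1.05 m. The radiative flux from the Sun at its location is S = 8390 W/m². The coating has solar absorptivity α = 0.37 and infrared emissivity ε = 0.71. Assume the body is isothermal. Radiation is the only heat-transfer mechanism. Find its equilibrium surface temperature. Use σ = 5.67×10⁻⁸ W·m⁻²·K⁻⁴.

T ≈ 373 K

At equilibrium, absorbed power = emitted power.
Absorbing cross-section = πr² = 3.464 m²; emitting surface = 4πr² = 13.85 m² (ratio 4).
αS·A_cross = εσ·A_surf·T⁴  ⇒  T⁴ = αS/(ε·4σ).
T⁴ = 0.370·8390/(0.71·4·5.67×10⁻⁸) = 1.928×10¹⁰ K⁴.
T = (1.928×10¹⁰)^(1/4).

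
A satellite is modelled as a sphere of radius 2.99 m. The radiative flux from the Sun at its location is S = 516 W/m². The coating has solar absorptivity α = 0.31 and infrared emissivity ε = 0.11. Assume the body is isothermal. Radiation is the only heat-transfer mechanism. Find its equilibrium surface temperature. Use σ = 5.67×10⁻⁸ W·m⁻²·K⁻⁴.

At equilibrium, absorbed power = emitted power.
Absorbing cross-section = πr² = 28.09 m²; emitting surface = 4πr² = 112.3 m² (ratio 4).
αS·A_cross = εσ·A_surf·T⁴  ⇒  T⁴ = αS/(ε·4σ).
T⁴ = 0.310·516/(0.11·4·5.67×10⁻⁸) = 6.412×10⁹ K⁴.
T = (6.412×10⁹)^(1/4).

T ≈ 283 K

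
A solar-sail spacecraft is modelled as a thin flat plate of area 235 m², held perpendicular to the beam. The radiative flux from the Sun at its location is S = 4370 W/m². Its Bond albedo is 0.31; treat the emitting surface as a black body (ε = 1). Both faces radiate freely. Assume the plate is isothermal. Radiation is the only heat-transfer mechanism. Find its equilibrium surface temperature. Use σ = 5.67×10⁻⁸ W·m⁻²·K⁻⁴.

T ≈ 404 K

At equilibrium, absorbed power = emitted power.
Absorbing cross-section = A = 235.0 m²; emitting surface = 2A = 470.0 m² (ratio 2).
(1−a)S·A_cross = εσ·A_surf·T⁴  ⇒  T⁴ = (1−a)S/(2σ).
T⁴ = 0.690·4370/(2·5.67×10⁻⁸) = 2.659×10¹⁰ K⁴.
T = (2.659×10¹⁰)^(1/4).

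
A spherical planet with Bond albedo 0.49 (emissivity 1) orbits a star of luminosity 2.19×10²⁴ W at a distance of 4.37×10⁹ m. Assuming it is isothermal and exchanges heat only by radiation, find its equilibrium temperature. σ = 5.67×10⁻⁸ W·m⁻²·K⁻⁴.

First find the stellar flux at distance d: S = L/(4πd²) = 2.19×10²⁴/(4π·(4.37×10⁹)²) = 9126 W/m².
For an isothermal sphere, absorbed (1−a)S·πr² = emitted σ·4πr²·T⁴, so T⁴ = (1−a)S/(4σ).
T⁴ = 0.510·9126/(4·5.67×10⁻⁸) = 2.052×10¹⁰ K⁴.

T ≈ 378 K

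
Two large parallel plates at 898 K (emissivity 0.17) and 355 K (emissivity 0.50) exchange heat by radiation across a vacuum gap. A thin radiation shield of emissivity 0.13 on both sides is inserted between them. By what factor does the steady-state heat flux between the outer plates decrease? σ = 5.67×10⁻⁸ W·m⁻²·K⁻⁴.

factor ≈ 3.09

Without shield: q₀ = σΔ(T⁴)/(1/ε₁+1/ε₂−1) with denominator 6.882.
With shield the two gaps are in series; the resistances add: (1/ε₁+1/ε_s−1)+(1/ε_s+1/ε₂−1) = 12.57+8.692 = 21.27.
Heat-flux ratio q₀/q = 21.27/6.882.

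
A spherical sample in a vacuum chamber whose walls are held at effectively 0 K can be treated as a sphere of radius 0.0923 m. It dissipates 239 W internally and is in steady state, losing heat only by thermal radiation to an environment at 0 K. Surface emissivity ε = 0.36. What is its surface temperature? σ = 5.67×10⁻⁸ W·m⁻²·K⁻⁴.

T ≈ 575 K

Steady state: internal power = radiated power, P = εσA T⁴.
Radiating area A = 4πr² = 0.1071 m².
T⁴ = P/(εσA) = 239/(0.36·5.67×10⁻⁸·0.1071) = 1.094×10¹¹ K⁴.
T = (1.094×10¹¹)^(1/4).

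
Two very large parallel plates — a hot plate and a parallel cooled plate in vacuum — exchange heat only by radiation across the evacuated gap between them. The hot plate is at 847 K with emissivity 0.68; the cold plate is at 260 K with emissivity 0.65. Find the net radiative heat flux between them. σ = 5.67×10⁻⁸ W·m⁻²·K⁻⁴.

q ≈ 14400 W/m²

For two infinite grey parallel plates, q = σ(T₁⁴ − T₂⁴)/(1/ε₁ + 1/ε₂ − 1).
T₁⁴ − T₂⁴ = 5.147×10¹¹ − 4.570×10⁹ = 5.101×10¹¹ K⁴.
1/ε₁ + 1/ε₂ − 1 = 1.471 + 1.538 − 1 = 2.009.
q = 5.67×10⁻⁸ × 5.101×10¹¹ / 2.009.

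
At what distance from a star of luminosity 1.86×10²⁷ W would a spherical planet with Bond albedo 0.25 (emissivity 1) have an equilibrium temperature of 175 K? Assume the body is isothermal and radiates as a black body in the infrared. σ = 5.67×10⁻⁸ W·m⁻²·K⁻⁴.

d ≈ 7.22×10¹¹ m

For an isothermal black-emitting sphere, (1−a)S·πr² = σ·4πr²·T⁴ ⇒ S = 4σT⁴/(1−a).
S = 4·5.67×10⁻⁸·(175)⁴/0.750 = 283.6 W/m².
Flux falls as S = L/(4πd²), so d = √(L/(4πS)) = √(1.86×10²⁷/(4π·283.6)).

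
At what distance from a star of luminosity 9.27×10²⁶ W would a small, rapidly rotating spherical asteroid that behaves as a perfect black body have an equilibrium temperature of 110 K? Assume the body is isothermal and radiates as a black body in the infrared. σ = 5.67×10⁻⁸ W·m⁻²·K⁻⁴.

For an isothermal black-emitting sphere, (1−a)S·πr² = σ·4πr²·T⁴ ⇒ S = 4σT⁴/(1−a).
S = 4·5.67×10⁻⁸·(110)⁴/1.00 = 33.21 W/m².
Flux falls as S = L/(4πd²), so d = √(L/(4πS)) = √(9.27×10²⁶/(4π·33.21)).

d ≈ 1.49×10¹² m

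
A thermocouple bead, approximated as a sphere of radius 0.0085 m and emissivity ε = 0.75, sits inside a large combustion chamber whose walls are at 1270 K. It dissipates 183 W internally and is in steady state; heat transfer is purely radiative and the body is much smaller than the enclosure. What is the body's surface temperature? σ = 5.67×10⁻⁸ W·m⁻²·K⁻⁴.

T ≈ 1650 K

For a small grey body in a large enclosure, net radiated power = εσA(T⁴ − T_w⁴).
Steady state: P = εσA(T⁴ − T_w⁴) with A = 4πr² = 9.079×10⁻⁴ m².
T⁴ = P/(εσA) + T_w⁴ = 183/(0.75·5.67×10⁻⁸·9.079×10⁻⁴) + (1270)⁴
    = 4.740×10¹² + 2.601×10¹² = 7.341×10¹² K⁴.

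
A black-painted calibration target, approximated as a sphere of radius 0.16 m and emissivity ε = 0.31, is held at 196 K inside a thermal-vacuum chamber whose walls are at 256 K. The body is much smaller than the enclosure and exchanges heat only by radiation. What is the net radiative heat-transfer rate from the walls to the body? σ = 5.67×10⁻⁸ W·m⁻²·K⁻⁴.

For a small grey body in a large enclosure: P_net = εσA(T_body⁴ − T_wall⁴).
A = 4πr² = 0.3217 m²; T_body⁴ − T_wall⁴ = 1.476×10⁹ − 4.295×10⁹ = -2.819×10⁹ K⁴.
|P_net| = 0.31·5.67×10⁻⁸·0.3217·2.819×10⁹.

P_net ≈ 15.9 W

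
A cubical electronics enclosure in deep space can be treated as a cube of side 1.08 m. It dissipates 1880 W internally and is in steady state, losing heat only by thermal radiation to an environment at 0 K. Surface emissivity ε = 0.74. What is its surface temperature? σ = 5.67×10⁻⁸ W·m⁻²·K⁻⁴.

T ≈ 283 K

Steady state: internal power = radiated power, P = εσA T⁴.
Radiating area A = 6L² = 6.998 m².
T⁴ = P/(εσA) = 1880/(0.74·5.67×10⁻⁸·6.998) = 6.402×10⁹ K⁴.
T = (6.402×10⁹)^(1/4).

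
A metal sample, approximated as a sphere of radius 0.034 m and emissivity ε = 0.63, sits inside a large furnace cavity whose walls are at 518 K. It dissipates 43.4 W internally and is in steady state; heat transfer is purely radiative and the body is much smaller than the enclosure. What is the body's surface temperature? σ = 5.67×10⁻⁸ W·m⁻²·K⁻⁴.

For a small grey body in a large enclosure, net radiated power = εσA(T⁴ − T_w⁴).
Steady state: P = εσA(T⁴ − T_w⁴) with A = 4πr² = 0.01453 m².
T⁴ = P/(εσA) + T_w⁴ = 43.4/(0.63·5.67×10⁻⁸·0.01453) + (518)⁴
    = 8.364×10¹⁰ + 7.200×10¹⁰ = 1.556×10¹¹ K⁴.

T ≈ 628 K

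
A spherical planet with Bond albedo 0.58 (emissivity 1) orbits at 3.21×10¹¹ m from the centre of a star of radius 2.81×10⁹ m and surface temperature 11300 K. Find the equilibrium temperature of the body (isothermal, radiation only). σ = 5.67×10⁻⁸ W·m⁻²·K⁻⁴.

T ≈ 602 K

The star's surface emits σT_*⁴; at distance d the flux is S = σT_*⁴(R_*/d)².
S = 5.67×10⁻⁸·(11300)⁴·(2.81×10⁹/3.21×10¹¹)² = 70840 W/m².
For an isothermal sphere T⁴ = (1−a)S/(4σ) = 1.312×10¹¹ K⁴.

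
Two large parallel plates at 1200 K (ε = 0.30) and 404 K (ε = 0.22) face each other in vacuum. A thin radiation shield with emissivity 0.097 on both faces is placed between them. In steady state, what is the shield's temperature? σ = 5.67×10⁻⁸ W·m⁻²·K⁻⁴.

In steady state the net flux on the hot side equals that on the cold side.
σ(T₁⁴−T_s⁴)/D₁ = σ(T_s⁴−T₂⁴)/D₂, with D₁ = 1/ε₁+1/ε_s−1 = 12.64, D₂ = 1/ε_s+1/ε₂−1 = 13.85.
Solve for T_s⁴: T_s⁴ = (D₂·T₁⁴ + D₁·T₂⁴)/(D₁+D₂) = 1.097×10¹² K⁴.

T_s ≈ 1020 K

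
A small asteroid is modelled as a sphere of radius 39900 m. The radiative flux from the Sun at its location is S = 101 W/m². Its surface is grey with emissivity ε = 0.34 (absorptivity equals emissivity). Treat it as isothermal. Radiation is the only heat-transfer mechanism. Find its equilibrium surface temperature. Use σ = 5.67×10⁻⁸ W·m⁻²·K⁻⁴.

T ≈ 145 K

At equilibrium, absorbed power = emitted power.
Absorbing cross-section = πr² = 5.001×10⁹ m²; emitting surface = 4πr² = 2.001×10¹⁰ m² (ratio 4).
εS·A_cross = εσ·A_surf·T⁴  ⇒  T⁴ = S/(4σ)   (ε cancels).
T⁴ = 101/(4·5.67×10⁻⁸) = 4.453×10⁸ K⁴.
T = (4.453×10⁸)^(1/4).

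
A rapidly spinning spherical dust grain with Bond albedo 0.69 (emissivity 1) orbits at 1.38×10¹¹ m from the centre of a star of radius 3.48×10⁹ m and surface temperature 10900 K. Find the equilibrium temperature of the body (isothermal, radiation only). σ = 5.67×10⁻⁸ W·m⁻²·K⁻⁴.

The star's surface emits σT_*⁴; at distance d the flux is S = σT_*⁴(R_*/d)².
S = 5.67×10⁻⁸·(10900)⁴·(3.48×10⁹/1.38×10¹¹)² = 5.090×10⁵ W/m².
For an isothermal sphere T⁴ = (1−a)S/(4σ) = 6.957×10¹¹ K⁴.

T ≈ 913 K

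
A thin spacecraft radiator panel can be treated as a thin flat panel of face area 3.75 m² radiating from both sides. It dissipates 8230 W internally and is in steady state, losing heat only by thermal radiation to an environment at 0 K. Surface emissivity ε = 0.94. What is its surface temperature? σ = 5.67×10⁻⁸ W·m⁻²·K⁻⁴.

Steady state: internal power = radiated power, P = εσA T⁴.
Radiating area A = 2·3.75 = 7.500 m².
T⁴ = P/(εσA) = 8230/(0.94·5.67×10⁻⁸·7.500) = 2.059×10¹⁰ K⁴.
T = (2.059×10¹⁰)^(1/4).

T ≈ 379 K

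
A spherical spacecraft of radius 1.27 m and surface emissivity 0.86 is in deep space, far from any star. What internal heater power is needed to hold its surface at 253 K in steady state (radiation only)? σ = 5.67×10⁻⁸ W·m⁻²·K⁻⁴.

P = εσ·4πr²·T⁴.
4πr² = 20.27 m²; T⁴ = 4.097×10⁹ K⁴.
P = 0.86·5.67×10⁻⁸·20.27·4.097×10⁹.

P ≈ 4050 W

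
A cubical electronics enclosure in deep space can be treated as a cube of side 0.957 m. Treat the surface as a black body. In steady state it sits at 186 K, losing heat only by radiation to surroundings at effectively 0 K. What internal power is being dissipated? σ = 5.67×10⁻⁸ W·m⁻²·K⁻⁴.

Steady state: P = εσA T⁴.
A = 6L² = 5.495 m²; T⁴ = (186)⁴ = 1.197×10⁹ K⁴.
P = 1.0 × 5.67×10⁻⁸ × 5.495 × 1.197×10⁹.

P ≈ 373 W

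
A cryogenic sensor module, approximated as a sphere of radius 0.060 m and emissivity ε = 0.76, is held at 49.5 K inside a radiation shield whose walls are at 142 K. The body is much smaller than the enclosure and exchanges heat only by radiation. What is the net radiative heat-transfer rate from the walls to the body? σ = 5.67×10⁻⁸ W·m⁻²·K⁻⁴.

P_net ≈ 0.781 W

For a small grey body in a large enclosure: P_net = εσA(T_body⁴ − T_wall⁴).
A = 4πr² = 0.04524 m²; T_body⁴ − T_wall⁴ = 6.004×10⁶ − 4.066×10⁸ = -4.006×10⁸ K⁴.
|P_net| = 0.76·5.67×10⁻⁸·0.04524·4.006×10⁸.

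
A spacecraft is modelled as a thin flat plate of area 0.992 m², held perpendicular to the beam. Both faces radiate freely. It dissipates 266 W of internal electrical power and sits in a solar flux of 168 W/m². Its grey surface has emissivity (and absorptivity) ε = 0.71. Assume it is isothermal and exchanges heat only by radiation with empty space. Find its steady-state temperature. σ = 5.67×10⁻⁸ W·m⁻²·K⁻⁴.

T ≈ 263 K

At steady state, absorbed solar power + internal power = radiated power.
Absorbed: α·S·A_cross = 0.71·168·0.9920 = 118.3 W (cross-section A).
Total input = 118.3 + 266 = 384.3 W.
Radiated: εσ·A_surf·T⁴ with A_surf = 2A = 1.984 m².
T⁴ = 384.3/(0.71·5.67×10⁻⁸·1.984) = 4.812×10⁹ K⁴.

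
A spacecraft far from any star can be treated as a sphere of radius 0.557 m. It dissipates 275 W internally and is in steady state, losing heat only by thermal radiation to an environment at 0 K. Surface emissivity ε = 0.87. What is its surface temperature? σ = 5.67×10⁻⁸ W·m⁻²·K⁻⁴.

T ≈ 194 K

Steady state: internal power = radiated power, P = εσA T⁴.
Radiating area A = 4πr² = 3.899 m².
T⁴ = P/(εσA) = 275/(0.87·5.67×10⁻⁸·3.899) = 1.430×10⁹ K⁴.
T = (1.430×10⁹)^(1/4).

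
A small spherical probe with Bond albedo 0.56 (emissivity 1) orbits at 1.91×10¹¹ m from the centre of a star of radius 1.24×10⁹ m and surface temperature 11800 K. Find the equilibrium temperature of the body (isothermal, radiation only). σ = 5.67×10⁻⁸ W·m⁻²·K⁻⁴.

T ≈ 548 K

The star's surface emits σT_*⁴; at distance d the flux is S = σT_*⁴(R_*/d)².
S = 5.67×10⁻⁸·(11800)⁴·(1.24×10⁹/1.91×10¹¹)² = 46330 W/m².
For an isothermal sphere T⁴ = (1−a)S/(4σ) = 8.989×10¹⁰ K⁴.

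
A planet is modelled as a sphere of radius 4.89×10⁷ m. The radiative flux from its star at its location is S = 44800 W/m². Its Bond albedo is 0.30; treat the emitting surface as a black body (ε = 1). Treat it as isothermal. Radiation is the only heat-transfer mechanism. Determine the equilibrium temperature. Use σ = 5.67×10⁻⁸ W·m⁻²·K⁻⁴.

T ≈ 610 K

At equilibrium, absorbed power = emitted power.
Absorbing cross-section = πr² = 7.512×10¹⁵ m²; emitting surface = 4πr² = 3.005×10¹⁶ m² (ratio 4).
(1−a)S·A_cross = εσ·A_surf·T⁴  ⇒  T⁴ = (1−a)S/(4σ).
T⁴ = 0.700·44800/(4·5.67×10⁻⁸) = 1.383×10¹¹ K⁴.
T = (1.383×10¹¹)^(1/4).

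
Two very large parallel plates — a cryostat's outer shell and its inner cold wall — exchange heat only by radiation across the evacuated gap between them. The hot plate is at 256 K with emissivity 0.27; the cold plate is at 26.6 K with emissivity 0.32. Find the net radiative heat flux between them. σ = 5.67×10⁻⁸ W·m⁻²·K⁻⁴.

For two infinite grey parallel plates, q = σ(T₁⁴ − T₂⁴)/(1/ε₁ + 1/ε₂ − 1).
T₁⁴ − T₂⁴ = 4.295×10⁹ − 5.006×10⁵ = 4.294×10⁹ K⁴.
1/ε₁ + 1/ε₂ − 1 = 3.704 + 3.125 − 1 = 5.829.
q = 5.67×10⁻⁸ × 4.294×10⁹ / 5.829.

q ≈ 41.8 W/m²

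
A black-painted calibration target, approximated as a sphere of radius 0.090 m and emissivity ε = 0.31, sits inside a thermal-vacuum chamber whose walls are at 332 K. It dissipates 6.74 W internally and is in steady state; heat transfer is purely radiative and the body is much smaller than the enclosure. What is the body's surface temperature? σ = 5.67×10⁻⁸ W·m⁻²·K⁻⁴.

T ≈ 355 K

For a small grey body in a large enclosure, net radiated power = εσA(T⁴ − T_w⁴).
Steady state: P = εσA(T⁴ − T_w⁴) with A = 4πr² = 0.1018 m².
T⁴ = P/(εσA) + T_w⁴ = 6.74/(0.31·5.67×10⁻⁸·0.1018) + (332)⁴
    = 3.767×10⁹ + 1.215×10¹⁰ = 1.592×10¹⁰ K⁴.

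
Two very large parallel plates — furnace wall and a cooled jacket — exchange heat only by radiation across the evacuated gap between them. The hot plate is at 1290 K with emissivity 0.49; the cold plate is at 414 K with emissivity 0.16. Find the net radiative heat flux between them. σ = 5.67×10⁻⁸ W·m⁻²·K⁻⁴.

For two infinite grey parallel plates, q = σ(T₁⁴ − T₂⁴)/(1/ε₁ + 1/ε₂ − 1).
T₁⁴ − T₂⁴ = 2.769×10¹² − 2.938×10¹⁰ = 2.740×10¹² K⁴.
1/ε₁ + 1/ε₂ − 1 = 2.041 + 6.250 − 1 = 7.291.
q = 5.67×10⁻⁸ × 2.740×10¹² / 7.291.

q ≈ 21300 W/m²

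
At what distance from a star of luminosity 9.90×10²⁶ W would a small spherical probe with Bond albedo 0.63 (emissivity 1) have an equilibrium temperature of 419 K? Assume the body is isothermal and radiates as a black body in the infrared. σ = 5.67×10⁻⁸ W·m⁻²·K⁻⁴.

d ≈ 6.46×10¹⁰ m

For an isothermal black-emitting sphere, (1−a)S·πr² = σ·4πr²·T⁴ ⇒ S = 4σT⁴/(1−a).
S = 4·5.67×10⁻⁸·(419)⁴/0.370 = 18890 W/m².
Flux falls as S = L/(4πd²), so d = √(L/(4πS)) = √(9.90×10²⁶/(4π·18890)).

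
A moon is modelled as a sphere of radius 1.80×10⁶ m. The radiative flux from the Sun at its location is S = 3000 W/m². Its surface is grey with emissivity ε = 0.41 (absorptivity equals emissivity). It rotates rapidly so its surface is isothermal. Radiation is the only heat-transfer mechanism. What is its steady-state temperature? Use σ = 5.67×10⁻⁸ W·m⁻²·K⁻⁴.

At equilibrium, absorbed power = emitted power.
Absorbing cross-section = πr² = 1.018×10¹³ m²; emitting surface = 4πr² = 4.072×10¹³ m² (ratio 4).
εS·A_cross = εσ·A_surf·T⁴  ⇒  T⁴ = S/(4σ)   (ε cancels).
T⁴ = 3000/(4·5.67×10⁻⁸) = 1.323×10¹⁰ K⁴.
T = (1.323×10¹⁰)^(1/4).

T ≈ 339 K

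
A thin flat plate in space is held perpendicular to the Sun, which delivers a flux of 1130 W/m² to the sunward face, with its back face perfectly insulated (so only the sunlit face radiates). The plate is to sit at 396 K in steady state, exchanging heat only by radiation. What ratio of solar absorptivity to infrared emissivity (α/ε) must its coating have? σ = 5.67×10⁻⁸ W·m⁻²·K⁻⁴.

α/ε ≈ 1.23

Balance: αS·A = εσ·1A·T⁴ ⇒ α/ε = σT⁴/S.
α/ε = 5.67×10⁻⁸·(396)⁴/1130 = 5.67×10⁻⁸·2.459×10¹⁰/1130.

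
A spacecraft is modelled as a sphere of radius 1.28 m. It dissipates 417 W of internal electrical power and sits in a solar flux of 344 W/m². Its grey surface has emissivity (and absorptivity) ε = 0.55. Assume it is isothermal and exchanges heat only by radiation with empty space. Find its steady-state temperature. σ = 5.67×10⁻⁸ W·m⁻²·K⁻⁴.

T ≈ 216 K

At steady state, absorbed solar power + internal power = radiated power.
Absorbed: α·S·A_cross = 0.55·344·5.147 = 973.8 W (cross-section πr²).
Total input = 973.8 + 417 = 1391 W.
Radiated: εσ·A_surf·T⁴ with A_surf = 4πr² = 20.59 m².
T⁴ = 1391/(0.55·5.67×10⁻⁸·20.59) = 2.166×10⁹ K⁴.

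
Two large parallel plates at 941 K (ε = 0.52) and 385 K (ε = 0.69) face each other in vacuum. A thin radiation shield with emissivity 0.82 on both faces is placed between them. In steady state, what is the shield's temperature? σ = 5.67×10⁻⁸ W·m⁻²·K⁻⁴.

In steady state the net flux on the hot side equals that on the cold side.
σ(T₁⁴−T_s⁴)/D₁ = σ(T_s⁴−T₂⁴)/D₂, with D₁ = 1/ε₁+1/ε_s−1 = 2.143, D₂ = 1/ε_s+1/ε₂−1 = 1.669.
Solve for T_s⁴: T_s⁴ = (D₂·T₁⁴ + D₁·T₂⁴)/(D₁+D₂) = 3.557×10¹¹ K⁴.

T_s ≈ 772 K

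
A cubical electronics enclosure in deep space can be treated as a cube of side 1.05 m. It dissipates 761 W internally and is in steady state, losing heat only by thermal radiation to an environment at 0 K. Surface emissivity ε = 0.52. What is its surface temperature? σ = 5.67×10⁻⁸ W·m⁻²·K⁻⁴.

Steady state: internal power = radiated power, P = εσA T⁴.
Radiating area A = 6L² = 6.615 m².
T⁴ = P/(εσA) = 761/(0.52·5.67×10⁻⁸·6.615) = 3.902×10⁹ K⁴.
T = (3.902×10⁹)^(1/4).

T ≈ 250 K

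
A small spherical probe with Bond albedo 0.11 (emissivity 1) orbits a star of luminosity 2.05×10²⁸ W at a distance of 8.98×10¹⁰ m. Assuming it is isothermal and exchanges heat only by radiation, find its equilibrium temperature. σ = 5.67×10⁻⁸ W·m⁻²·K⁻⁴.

First find the stellar flux at distance d: S = L/(4πd²) = 2.05×10²⁸/(4π·(8.98×10¹⁰)²) = 2.023×10⁵ W/m².
For an isothermal sphere, absorbed (1−a)S·πr² = emitted σ·4πr²·T⁴, so T⁴ = (1−a)S/(4σ).
T⁴ = 0.890·2.023×10⁵/(4·5.67×10⁻⁸) = 7.938×10¹¹ K⁴.

T ≈ 944 K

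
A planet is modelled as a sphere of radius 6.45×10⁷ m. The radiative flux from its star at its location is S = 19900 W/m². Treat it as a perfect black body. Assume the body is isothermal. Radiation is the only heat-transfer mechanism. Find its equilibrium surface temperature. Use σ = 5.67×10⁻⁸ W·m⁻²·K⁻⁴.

T ≈ 544 K

At equilibrium, absorbed power = emitted power.
Absorbing cross-section = πr² = 1.307×10¹⁶ m²; emitting surface = 4πr² = 5.228×10¹⁶ m² (ratio 4).
S·A_cross = εσ·A_surf·T⁴  ⇒  T⁴ = S/(4σ).
T⁴ = 1.00·19900/(4·5.67×10⁻⁸) = 8.774×10¹⁰ K⁴.
T = (8.774×10¹⁰)^(1/4).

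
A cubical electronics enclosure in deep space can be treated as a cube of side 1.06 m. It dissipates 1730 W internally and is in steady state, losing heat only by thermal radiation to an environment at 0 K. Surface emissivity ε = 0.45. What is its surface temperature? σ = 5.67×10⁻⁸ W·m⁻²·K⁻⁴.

Steady state: internal power = radiated power, P = εσA T⁴.
Radiating area A = 6L² = 6.742 m².
T⁴ = P/(εσA) = 1730/(0.45·5.67×10⁻⁸·6.742) = 1.006×10¹⁰ K⁴.
T = (1.006×10¹⁰)^(1/4).

T ≈ 317 K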